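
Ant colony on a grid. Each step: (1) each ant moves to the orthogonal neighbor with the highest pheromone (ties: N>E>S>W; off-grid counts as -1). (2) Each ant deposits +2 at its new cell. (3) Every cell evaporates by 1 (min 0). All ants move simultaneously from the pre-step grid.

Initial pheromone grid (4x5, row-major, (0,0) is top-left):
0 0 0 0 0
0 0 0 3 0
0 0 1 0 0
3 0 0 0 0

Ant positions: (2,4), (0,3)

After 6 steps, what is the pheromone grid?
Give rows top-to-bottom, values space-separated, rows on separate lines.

After step 1: ants at (1,4),(1,3)
  0 0 0 0 0
  0 0 0 4 1
  0 0 0 0 0
  2 0 0 0 0
After step 2: ants at (1,3),(1,4)
  0 0 0 0 0
  0 0 0 5 2
  0 0 0 0 0
  1 0 0 0 0
After step 3: ants at (1,4),(1,3)
  0 0 0 0 0
  0 0 0 6 3
  0 0 0 0 0
  0 0 0 0 0
After step 4: ants at (1,3),(1,4)
  0 0 0 0 0
  0 0 0 7 4
  0 0 0 0 0
  0 0 0 0 0
After step 5: ants at (1,4),(1,3)
  0 0 0 0 0
  0 0 0 8 5
  0 0 0 0 0
  0 0 0 0 0
After step 6: ants at (1,3),(1,4)
  0 0 0 0 0
  0 0 0 9 6
  0 0 0 0 0
  0 0 0 0 0

0 0 0 0 0
0 0 0 9 6
0 0 0 0 0
0 0 0 0 0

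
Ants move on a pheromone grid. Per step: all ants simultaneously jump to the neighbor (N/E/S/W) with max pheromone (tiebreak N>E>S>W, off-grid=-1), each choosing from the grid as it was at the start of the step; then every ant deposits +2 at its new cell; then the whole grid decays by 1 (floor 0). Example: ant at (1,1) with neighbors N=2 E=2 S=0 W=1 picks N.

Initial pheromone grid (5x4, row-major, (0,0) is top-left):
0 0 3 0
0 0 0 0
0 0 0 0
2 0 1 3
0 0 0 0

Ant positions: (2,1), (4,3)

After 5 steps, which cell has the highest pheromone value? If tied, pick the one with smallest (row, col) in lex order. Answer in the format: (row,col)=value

Answer: (3,3)=4

Derivation:
Step 1: ant0:(2,1)->N->(1,1) | ant1:(4,3)->N->(3,3)
  grid max=4 at (3,3)
Step 2: ant0:(1,1)->N->(0,1) | ant1:(3,3)->N->(2,3)
  grid max=3 at (3,3)
Step 3: ant0:(0,1)->E->(0,2) | ant1:(2,3)->S->(3,3)
  grid max=4 at (3,3)
Step 4: ant0:(0,2)->E->(0,3) | ant1:(3,3)->N->(2,3)
  grid max=3 at (3,3)
Step 5: ant0:(0,3)->W->(0,2) | ant1:(2,3)->S->(3,3)
  grid max=4 at (3,3)
Final grid:
  0 0 2 0
  0 0 0 0
  0 0 0 0
  0 0 0 4
  0 0 0 0
Max pheromone 4 at (3,3)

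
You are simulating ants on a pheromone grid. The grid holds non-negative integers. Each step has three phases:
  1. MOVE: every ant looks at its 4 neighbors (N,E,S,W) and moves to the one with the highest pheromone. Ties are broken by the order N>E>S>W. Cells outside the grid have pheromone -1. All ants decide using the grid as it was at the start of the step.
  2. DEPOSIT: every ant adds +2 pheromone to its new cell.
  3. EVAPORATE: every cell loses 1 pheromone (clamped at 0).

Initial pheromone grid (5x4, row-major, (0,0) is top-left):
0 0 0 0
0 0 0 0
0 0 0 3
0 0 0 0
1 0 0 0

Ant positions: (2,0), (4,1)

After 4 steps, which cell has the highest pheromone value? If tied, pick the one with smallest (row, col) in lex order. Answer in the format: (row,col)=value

Answer: (0,2)=1

Derivation:
Step 1: ant0:(2,0)->N->(1,0) | ant1:(4,1)->W->(4,0)
  grid max=2 at (2,3)
Step 2: ant0:(1,0)->N->(0,0) | ant1:(4,0)->N->(3,0)
  grid max=1 at (0,0)
Step 3: ant0:(0,0)->E->(0,1) | ant1:(3,0)->S->(4,0)
  grid max=2 at (4,0)
Step 4: ant0:(0,1)->E->(0,2) | ant1:(4,0)->N->(3,0)
  grid max=1 at (0,2)
Final grid:
  0 0 1 0
  0 0 0 0
  0 0 0 0
  1 0 0 0
  1 0 0 0
Max pheromone 1 at (0,2)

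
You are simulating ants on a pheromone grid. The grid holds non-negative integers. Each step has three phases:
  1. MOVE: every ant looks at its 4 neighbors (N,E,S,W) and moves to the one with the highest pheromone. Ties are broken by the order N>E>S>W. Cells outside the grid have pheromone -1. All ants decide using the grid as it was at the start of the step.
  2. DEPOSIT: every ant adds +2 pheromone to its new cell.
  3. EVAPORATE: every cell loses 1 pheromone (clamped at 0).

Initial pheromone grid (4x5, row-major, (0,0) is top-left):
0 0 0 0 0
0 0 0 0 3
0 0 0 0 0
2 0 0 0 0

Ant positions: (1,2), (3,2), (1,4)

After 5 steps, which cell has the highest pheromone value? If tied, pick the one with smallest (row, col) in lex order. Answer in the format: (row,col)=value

Answer: (0,4)=7

Derivation:
Step 1: ant0:(1,2)->N->(0,2) | ant1:(3,2)->N->(2,2) | ant2:(1,4)->N->(0,4)
  grid max=2 at (1,4)
Step 2: ant0:(0,2)->E->(0,3) | ant1:(2,2)->N->(1,2) | ant2:(0,4)->S->(1,4)
  grid max=3 at (1,4)
Step 3: ant0:(0,3)->E->(0,4) | ant1:(1,2)->N->(0,2) | ant2:(1,4)->N->(0,4)
  grid max=3 at (0,4)
Step 4: ant0:(0,4)->S->(1,4) | ant1:(0,2)->E->(0,3) | ant2:(0,4)->S->(1,4)
  grid max=5 at (1,4)
Step 5: ant0:(1,4)->N->(0,4) | ant1:(0,3)->E->(0,4) | ant2:(1,4)->N->(0,4)
  grid max=7 at (0,4)
Final grid:
  0 0 0 0 7
  0 0 0 0 4
  0 0 0 0 0
  0 0 0 0 0
Max pheromone 7 at (0,4)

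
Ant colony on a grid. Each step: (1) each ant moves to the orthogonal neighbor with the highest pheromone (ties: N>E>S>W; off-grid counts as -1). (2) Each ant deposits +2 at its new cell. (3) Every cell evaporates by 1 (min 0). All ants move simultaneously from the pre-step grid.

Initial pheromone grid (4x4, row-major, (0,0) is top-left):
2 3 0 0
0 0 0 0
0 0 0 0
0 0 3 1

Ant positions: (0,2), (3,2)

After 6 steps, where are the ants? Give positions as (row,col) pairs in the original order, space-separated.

Step 1: ant0:(0,2)->W->(0,1) | ant1:(3,2)->E->(3,3)
  grid max=4 at (0,1)
Step 2: ant0:(0,1)->W->(0,0) | ant1:(3,3)->W->(3,2)
  grid max=3 at (0,1)
Step 3: ant0:(0,0)->E->(0,1) | ant1:(3,2)->E->(3,3)
  grid max=4 at (0,1)
Step 4: ant0:(0,1)->W->(0,0) | ant1:(3,3)->W->(3,2)
  grid max=3 at (0,1)
Step 5: ant0:(0,0)->E->(0,1) | ant1:(3,2)->E->(3,3)
  grid max=4 at (0,1)
Step 6: ant0:(0,1)->W->(0,0) | ant1:(3,3)->W->(3,2)
  grid max=3 at (0,1)

(0,0) (3,2)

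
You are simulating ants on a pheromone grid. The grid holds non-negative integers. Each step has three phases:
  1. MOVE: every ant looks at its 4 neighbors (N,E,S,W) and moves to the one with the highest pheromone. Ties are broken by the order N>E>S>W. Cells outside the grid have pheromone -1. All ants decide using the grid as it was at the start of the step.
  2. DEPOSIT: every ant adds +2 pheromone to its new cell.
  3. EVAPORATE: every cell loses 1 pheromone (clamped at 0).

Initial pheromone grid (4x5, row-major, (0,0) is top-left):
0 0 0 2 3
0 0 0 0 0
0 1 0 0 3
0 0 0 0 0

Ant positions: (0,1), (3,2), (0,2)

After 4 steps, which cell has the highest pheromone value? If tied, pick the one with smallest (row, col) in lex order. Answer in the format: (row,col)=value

Step 1: ant0:(0,1)->E->(0,2) | ant1:(3,2)->N->(2,2) | ant2:(0,2)->E->(0,3)
  grid max=3 at (0,3)
Step 2: ant0:(0,2)->E->(0,3) | ant1:(2,2)->N->(1,2) | ant2:(0,3)->E->(0,4)
  grid max=4 at (0,3)
Step 3: ant0:(0,3)->E->(0,4) | ant1:(1,2)->N->(0,2) | ant2:(0,4)->W->(0,3)
  grid max=5 at (0,3)
Step 4: ant0:(0,4)->W->(0,3) | ant1:(0,2)->E->(0,3) | ant2:(0,3)->E->(0,4)
  grid max=8 at (0,3)
Final grid:
  0 0 0 8 5
  0 0 0 0 0
  0 0 0 0 0
  0 0 0 0 0
Max pheromone 8 at (0,3)

Answer: (0,3)=8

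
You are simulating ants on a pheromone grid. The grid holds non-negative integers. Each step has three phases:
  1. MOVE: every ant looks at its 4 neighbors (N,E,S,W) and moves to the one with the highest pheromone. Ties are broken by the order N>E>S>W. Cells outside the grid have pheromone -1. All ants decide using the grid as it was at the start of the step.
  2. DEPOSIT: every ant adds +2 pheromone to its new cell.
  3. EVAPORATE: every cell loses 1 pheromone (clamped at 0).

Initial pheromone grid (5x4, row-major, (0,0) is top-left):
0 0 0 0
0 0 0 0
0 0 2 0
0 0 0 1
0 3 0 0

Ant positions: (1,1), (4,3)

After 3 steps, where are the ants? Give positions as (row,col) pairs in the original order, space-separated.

Step 1: ant0:(1,1)->N->(0,1) | ant1:(4,3)->N->(3,3)
  grid max=2 at (3,3)
Step 2: ant0:(0,1)->E->(0,2) | ant1:(3,3)->N->(2,3)
  grid max=1 at (0,2)
Step 3: ant0:(0,2)->E->(0,3) | ant1:(2,3)->S->(3,3)
  grid max=2 at (3,3)

(0,3) (3,3)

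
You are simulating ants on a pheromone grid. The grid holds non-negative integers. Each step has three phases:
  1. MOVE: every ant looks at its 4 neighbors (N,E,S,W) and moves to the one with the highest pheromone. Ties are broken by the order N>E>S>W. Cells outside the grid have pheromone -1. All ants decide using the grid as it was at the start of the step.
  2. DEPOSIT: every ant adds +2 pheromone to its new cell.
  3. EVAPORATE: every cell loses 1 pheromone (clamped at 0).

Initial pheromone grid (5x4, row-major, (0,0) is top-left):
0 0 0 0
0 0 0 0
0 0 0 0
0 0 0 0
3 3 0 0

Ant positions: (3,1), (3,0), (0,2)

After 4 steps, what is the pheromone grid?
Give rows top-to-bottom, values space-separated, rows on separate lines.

After step 1: ants at (4,1),(4,0),(0,3)
  0 0 0 1
  0 0 0 0
  0 0 0 0
  0 0 0 0
  4 4 0 0
After step 2: ants at (4,0),(4,1),(1,3)
  0 0 0 0
  0 0 0 1
  0 0 0 0
  0 0 0 0
  5 5 0 0
After step 3: ants at (4,1),(4,0),(0,3)
  0 0 0 1
  0 0 0 0
  0 0 0 0
  0 0 0 0
  6 6 0 0
After step 4: ants at (4,0),(4,1),(1,3)
  0 0 0 0
  0 0 0 1
  0 0 0 0
  0 0 0 0
  7 7 0 0

0 0 0 0
0 0 0 1
0 0 0 0
0 0 0 0
7 7 0 0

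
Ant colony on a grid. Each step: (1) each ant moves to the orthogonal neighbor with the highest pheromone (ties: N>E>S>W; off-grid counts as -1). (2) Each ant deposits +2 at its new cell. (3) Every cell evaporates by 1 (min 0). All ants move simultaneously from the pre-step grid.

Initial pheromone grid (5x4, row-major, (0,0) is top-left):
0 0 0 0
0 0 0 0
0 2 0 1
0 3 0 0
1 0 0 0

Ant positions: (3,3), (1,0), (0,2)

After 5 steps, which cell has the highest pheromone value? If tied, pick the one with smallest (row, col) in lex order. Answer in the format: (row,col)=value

Answer: (1,3)=6

Derivation:
Step 1: ant0:(3,3)->N->(2,3) | ant1:(1,0)->N->(0,0) | ant2:(0,2)->E->(0,3)
  grid max=2 at (2,3)
Step 2: ant0:(2,3)->N->(1,3) | ant1:(0,0)->E->(0,1) | ant2:(0,3)->S->(1,3)
  grid max=3 at (1,3)
Step 3: ant0:(1,3)->S->(2,3) | ant1:(0,1)->E->(0,2) | ant2:(1,3)->S->(2,3)
  grid max=4 at (2,3)
Step 4: ant0:(2,3)->N->(1,3) | ant1:(0,2)->E->(0,3) | ant2:(2,3)->N->(1,3)
  grid max=5 at (1,3)
Step 5: ant0:(1,3)->S->(2,3) | ant1:(0,3)->S->(1,3) | ant2:(1,3)->S->(2,3)
  grid max=6 at (1,3)
Final grid:
  0 0 0 0
  0 0 0 6
  0 0 0 6
  0 0 0 0
  0 0 0 0
Max pheromone 6 at (1,3)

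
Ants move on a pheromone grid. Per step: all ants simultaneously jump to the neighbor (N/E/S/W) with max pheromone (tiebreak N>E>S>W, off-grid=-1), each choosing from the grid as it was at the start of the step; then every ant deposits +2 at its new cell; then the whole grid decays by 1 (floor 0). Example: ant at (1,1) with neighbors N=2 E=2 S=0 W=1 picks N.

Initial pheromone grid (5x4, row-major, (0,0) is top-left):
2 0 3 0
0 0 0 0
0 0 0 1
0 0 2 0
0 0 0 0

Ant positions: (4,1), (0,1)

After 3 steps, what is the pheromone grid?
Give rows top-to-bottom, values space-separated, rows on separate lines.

After step 1: ants at (3,1),(0,2)
  1 0 4 0
  0 0 0 0
  0 0 0 0
  0 1 1 0
  0 0 0 0
After step 2: ants at (3,2),(0,3)
  0 0 3 1
  0 0 0 0
  0 0 0 0
  0 0 2 0
  0 0 0 0
After step 3: ants at (2,2),(0,2)
  0 0 4 0
  0 0 0 0
  0 0 1 0
  0 0 1 0
  0 0 0 0

0 0 4 0
0 0 0 0
0 0 1 0
0 0 1 0
0 0 0 0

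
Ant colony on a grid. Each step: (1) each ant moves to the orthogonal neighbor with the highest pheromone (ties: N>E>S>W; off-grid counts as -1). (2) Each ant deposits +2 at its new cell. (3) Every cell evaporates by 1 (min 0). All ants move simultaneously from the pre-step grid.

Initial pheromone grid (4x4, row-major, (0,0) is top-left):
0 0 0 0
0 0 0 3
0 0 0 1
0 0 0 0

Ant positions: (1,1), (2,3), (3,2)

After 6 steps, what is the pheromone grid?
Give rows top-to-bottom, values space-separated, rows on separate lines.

After step 1: ants at (0,1),(1,3),(2,2)
  0 1 0 0
  0 0 0 4
  0 0 1 0
  0 0 0 0
After step 2: ants at (0,2),(0,3),(1,2)
  0 0 1 1
  0 0 1 3
  0 0 0 0
  0 0 0 0
After step 3: ants at (0,3),(1,3),(1,3)
  0 0 0 2
  0 0 0 6
  0 0 0 0
  0 0 0 0
After step 4: ants at (1,3),(0,3),(0,3)
  0 0 0 5
  0 0 0 7
  0 0 0 0
  0 0 0 0
After step 5: ants at (0,3),(1,3),(1,3)
  0 0 0 6
  0 0 0 10
  0 0 0 0
  0 0 0 0
After step 6: ants at (1,3),(0,3),(0,3)
  0 0 0 9
  0 0 0 11
  0 0 0 0
  0 0 0 0

0 0 0 9
0 0 0 11
0 0 0 0
0 0 0 0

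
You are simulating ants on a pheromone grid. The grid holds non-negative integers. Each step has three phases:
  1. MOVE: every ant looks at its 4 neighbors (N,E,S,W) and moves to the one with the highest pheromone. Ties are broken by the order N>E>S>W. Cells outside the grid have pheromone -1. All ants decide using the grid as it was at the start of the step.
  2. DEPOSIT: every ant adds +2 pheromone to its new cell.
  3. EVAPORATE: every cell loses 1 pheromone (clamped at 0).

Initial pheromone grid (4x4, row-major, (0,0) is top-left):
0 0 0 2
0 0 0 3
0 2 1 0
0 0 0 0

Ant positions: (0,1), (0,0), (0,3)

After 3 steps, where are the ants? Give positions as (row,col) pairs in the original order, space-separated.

Step 1: ant0:(0,1)->E->(0,2) | ant1:(0,0)->E->(0,1) | ant2:(0,3)->S->(1,3)
  grid max=4 at (1,3)
Step 2: ant0:(0,2)->E->(0,3) | ant1:(0,1)->E->(0,2) | ant2:(1,3)->N->(0,3)
  grid max=4 at (0,3)
Step 3: ant0:(0,3)->S->(1,3) | ant1:(0,2)->E->(0,3) | ant2:(0,3)->S->(1,3)
  grid max=6 at (1,3)

(1,3) (0,3) (1,3)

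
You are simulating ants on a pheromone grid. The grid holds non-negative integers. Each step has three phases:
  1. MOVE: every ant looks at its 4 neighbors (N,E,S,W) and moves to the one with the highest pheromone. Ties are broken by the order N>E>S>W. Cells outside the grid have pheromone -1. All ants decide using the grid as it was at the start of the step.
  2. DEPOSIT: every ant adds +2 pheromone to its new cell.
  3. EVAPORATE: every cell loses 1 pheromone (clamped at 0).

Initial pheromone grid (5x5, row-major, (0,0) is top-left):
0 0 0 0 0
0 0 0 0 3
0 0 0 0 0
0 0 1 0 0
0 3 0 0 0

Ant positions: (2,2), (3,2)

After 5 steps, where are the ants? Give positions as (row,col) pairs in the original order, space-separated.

Step 1: ant0:(2,2)->S->(3,2) | ant1:(3,2)->N->(2,2)
  grid max=2 at (1,4)
Step 2: ant0:(3,2)->N->(2,2) | ant1:(2,2)->S->(3,2)
  grid max=3 at (3,2)
Step 3: ant0:(2,2)->S->(3,2) | ant1:(3,2)->N->(2,2)
  grid max=4 at (3,2)
Step 4: ant0:(3,2)->N->(2,2) | ant1:(2,2)->S->(3,2)
  grid max=5 at (3,2)
Step 5: ant0:(2,2)->S->(3,2) | ant1:(3,2)->N->(2,2)
  grid max=6 at (3,2)

(3,2) (2,2)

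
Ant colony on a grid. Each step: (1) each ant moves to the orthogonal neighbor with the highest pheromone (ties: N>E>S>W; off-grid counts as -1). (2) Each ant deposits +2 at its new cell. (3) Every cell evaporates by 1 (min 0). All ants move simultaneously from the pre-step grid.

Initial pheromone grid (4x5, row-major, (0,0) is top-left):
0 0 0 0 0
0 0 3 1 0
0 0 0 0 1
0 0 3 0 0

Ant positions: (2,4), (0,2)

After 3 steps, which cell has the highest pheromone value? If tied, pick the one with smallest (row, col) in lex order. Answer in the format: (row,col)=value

Step 1: ant0:(2,4)->N->(1,4) | ant1:(0,2)->S->(1,2)
  grid max=4 at (1,2)
Step 2: ant0:(1,4)->N->(0,4) | ant1:(1,2)->N->(0,2)
  grid max=3 at (1,2)
Step 3: ant0:(0,4)->S->(1,4) | ant1:(0,2)->S->(1,2)
  grid max=4 at (1,2)
Final grid:
  0 0 0 0 0
  0 0 4 0 1
  0 0 0 0 0
  0 0 0 0 0
Max pheromone 4 at (1,2)

Answer: (1,2)=4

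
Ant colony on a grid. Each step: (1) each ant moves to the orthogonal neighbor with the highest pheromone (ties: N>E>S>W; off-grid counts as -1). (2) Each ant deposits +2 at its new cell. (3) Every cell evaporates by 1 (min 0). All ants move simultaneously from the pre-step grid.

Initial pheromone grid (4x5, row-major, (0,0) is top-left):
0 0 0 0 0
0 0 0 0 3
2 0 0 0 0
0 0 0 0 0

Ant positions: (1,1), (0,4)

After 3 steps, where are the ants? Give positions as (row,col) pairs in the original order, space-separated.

Step 1: ant0:(1,1)->N->(0,1) | ant1:(0,4)->S->(1,4)
  grid max=4 at (1,4)
Step 2: ant0:(0,1)->E->(0,2) | ant1:(1,4)->N->(0,4)
  grid max=3 at (1,4)
Step 3: ant0:(0,2)->E->(0,3) | ant1:(0,4)->S->(1,4)
  grid max=4 at (1,4)

(0,3) (1,4)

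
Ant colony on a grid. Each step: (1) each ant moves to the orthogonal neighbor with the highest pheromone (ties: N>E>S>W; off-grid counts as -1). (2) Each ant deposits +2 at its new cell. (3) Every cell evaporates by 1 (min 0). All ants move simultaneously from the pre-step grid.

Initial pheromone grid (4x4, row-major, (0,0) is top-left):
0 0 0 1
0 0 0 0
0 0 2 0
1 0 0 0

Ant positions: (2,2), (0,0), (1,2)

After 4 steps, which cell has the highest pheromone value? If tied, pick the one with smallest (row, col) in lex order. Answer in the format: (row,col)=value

Answer: (2,2)=8

Derivation:
Step 1: ant0:(2,2)->N->(1,2) | ant1:(0,0)->E->(0,1) | ant2:(1,2)->S->(2,2)
  grid max=3 at (2,2)
Step 2: ant0:(1,2)->S->(2,2) | ant1:(0,1)->E->(0,2) | ant2:(2,2)->N->(1,2)
  grid max=4 at (2,2)
Step 3: ant0:(2,2)->N->(1,2) | ant1:(0,2)->S->(1,2) | ant2:(1,2)->S->(2,2)
  grid max=5 at (1,2)
Step 4: ant0:(1,2)->S->(2,2) | ant1:(1,2)->S->(2,2) | ant2:(2,2)->N->(1,2)
  grid max=8 at (2,2)
Final grid:
  0 0 0 0
  0 0 6 0
  0 0 8 0
  0 0 0 0
Max pheromone 8 at (2,2)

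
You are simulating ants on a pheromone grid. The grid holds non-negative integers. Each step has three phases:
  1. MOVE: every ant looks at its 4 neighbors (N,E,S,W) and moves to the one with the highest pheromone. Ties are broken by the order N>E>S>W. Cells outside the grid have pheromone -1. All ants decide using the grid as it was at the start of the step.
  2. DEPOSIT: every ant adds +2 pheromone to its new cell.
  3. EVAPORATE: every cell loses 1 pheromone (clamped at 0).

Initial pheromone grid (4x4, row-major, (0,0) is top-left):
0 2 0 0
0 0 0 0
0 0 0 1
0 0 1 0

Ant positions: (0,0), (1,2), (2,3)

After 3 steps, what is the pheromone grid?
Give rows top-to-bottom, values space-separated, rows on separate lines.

After step 1: ants at (0,1),(0,2),(1,3)
  0 3 1 0
  0 0 0 1
  0 0 0 0
  0 0 0 0
After step 2: ants at (0,2),(0,1),(0,3)
  0 4 2 1
  0 0 0 0
  0 0 0 0
  0 0 0 0
After step 3: ants at (0,1),(0,2),(0,2)
  0 5 5 0
  0 0 0 0
  0 0 0 0
  0 0 0 0

0 5 5 0
0 0 0 0
0 0 0 0
0 0 0 0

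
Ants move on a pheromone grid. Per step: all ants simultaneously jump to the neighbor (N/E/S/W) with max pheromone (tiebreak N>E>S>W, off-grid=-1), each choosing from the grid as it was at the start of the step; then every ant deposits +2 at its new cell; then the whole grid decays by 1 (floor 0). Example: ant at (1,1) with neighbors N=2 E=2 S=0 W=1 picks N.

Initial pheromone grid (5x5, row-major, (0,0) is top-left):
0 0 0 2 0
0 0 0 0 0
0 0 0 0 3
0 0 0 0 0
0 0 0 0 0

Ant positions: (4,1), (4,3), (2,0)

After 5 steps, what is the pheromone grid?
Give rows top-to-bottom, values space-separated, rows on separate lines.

After step 1: ants at (3,1),(3,3),(1,0)
  0 0 0 1 0
  1 0 0 0 0
  0 0 0 0 2
  0 1 0 1 0
  0 0 0 0 0
After step 2: ants at (2,1),(2,3),(0,0)
  1 0 0 0 0
  0 0 0 0 0
  0 1 0 1 1
  0 0 0 0 0
  0 0 0 0 0
After step 3: ants at (1,1),(2,4),(0,1)
  0 1 0 0 0
  0 1 0 0 0
  0 0 0 0 2
  0 0 0 0 0
  0 0 0 0 0
After step 4: ants at (0,1),(1,4),(1,1)
  0 2 0 0 0
  0 2 0 0 1
  0 0 0 0 1
  0 0 0 0 0
  0 0 0 0 0
After step 5: ants at (1,1),(2,4),(0,1)
  0 3 0 0 0
  0 3 0 0 0
  0 0 0 0 2
  0 0 0 0 0
  0 0 0 0 0

0 3 0 0 0
0 3 0 0 0
0 0 0 0 2
0 0 0 0 0
0 0 0 0 0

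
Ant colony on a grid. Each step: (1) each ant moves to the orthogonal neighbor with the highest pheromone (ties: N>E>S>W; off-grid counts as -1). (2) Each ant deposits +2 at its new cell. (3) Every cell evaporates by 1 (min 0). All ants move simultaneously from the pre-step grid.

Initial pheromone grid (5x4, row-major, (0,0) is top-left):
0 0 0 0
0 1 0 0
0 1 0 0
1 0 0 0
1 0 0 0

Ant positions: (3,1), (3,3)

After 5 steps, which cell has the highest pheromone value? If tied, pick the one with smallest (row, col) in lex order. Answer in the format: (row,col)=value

Step 1: ant0:(3,1)->N->(2,1) | ant1:(3,3)->N->(2,3)
  grid max=2 at (2,1)
Step 2: ant0:(2,1)->N->(1,1) | ant1:(2,3)->N->(1,3)
  grid max=1 at (1,1)
Step 3: ant0:(1,1)->S->(2,1) | ant1:(1,3)->N->(0,3)
  grid max=2 at (2,1)
Step 4: ant0:(2,1)->N->(1,1) | ant1:(0,3)->S->(1,3)
  grid max=1 at (1,1)
Step 5: ant0:(1,1)->S->(2,1) | ant1:(1,3)->N->(0,3)
  grid max=2 at (2,1)
Final grid:
  0 0 0 1
  0 0 0 0
  0 2 0 0
  0 0 0 0
  0 0 0 0
Max pheromone 2 at (2,1)

Answer: (2,1)=2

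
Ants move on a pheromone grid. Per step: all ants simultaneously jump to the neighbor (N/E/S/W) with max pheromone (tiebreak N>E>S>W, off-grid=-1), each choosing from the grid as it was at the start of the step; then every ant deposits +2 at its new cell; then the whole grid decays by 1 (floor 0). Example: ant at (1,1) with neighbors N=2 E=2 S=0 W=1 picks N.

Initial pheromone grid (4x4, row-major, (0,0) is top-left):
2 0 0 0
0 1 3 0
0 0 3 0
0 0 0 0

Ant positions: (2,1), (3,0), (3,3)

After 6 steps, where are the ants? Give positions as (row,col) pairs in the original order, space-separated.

Step 1: ant0:(2,1)->E->(2,2) | ant1:(3,0)->N->(2,0) | ant2:(3,3)->N->(2,3)
  grid max=4 at (2,2)
Step 2: ant0:(2,2)->N->(1,2) | ant1:(2,0)->N->(1,0) | ant2:(2,3)->W->(2,2)
  grid max=5 at (2,2)
Step 3: ant0:(1,2)->S->(2,2) | ant1:(1,0)->N->(0,0) | ant2:(2,2)->N->(1,2)
  grid max=6 at (2,2)
Step 4: ant0:(2,2)->N->(1,2) | ant1:(0,0)->E->(0,1) | ant2:(1,2)->S->(2,2)
  grid max=7 at (2,2)
Step 5: ant0:(1,2)->S->(2,2) | ant1:(0,1)->E->(0,2) | ant2:(2,2)->N->(1,2)
  grid max=8 at (2,2)
Step 6: ant0:(2,2)->N->(1,2) | ant1:(0,2)->S->(1,2) | ant2:(1,2)->S->(2,2)
  grid max=9 at (1,2)

(1,2) (1,2) (2,2)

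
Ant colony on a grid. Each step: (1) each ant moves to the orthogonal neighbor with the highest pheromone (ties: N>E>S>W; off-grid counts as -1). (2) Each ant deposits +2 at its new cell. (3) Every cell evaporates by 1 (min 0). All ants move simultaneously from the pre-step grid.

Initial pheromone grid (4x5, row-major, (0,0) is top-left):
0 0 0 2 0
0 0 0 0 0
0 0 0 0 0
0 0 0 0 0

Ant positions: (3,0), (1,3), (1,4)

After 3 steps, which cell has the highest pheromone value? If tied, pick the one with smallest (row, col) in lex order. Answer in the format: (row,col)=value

Answer: (0,3)=5

Derivation:
Step 1: ant0:(3,0)->N->(2,0) | ant1:(1,3)->N->(0,3) | ant2:(1,4)->N->(0,4)
  grid max=3 at (0,3)
Step 2: ant0:(2,0)->N->(1,0) | ant1:(0,3)->E->(0,4) | ant2:(0,4)->W->(0,3)
  grid max=4 at (0,3)
Step 3: ant0:(1,0)->N->(0,0) | ant1:(0,4)->W->(0,3) | ant2:(0,3)->E->(0,4)
  grid max=5 at (0,3)
Final grid:
  1 0 0 5 3
  0 0 0 0 0
  0 0 0 0 0
  0 0 0 0 0
Max pheromone 5 at (0,3)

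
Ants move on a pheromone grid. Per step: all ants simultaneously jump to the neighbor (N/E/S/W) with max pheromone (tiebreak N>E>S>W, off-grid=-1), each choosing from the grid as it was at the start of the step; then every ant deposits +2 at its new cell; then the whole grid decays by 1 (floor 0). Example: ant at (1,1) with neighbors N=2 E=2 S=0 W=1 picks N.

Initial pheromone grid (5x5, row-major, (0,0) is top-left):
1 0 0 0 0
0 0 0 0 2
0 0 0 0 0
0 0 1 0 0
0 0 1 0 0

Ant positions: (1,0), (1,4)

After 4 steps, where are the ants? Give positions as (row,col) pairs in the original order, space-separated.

Step 1: ant0:(1,0)->N->(0,0) | ant1:(1,4)->N->(0,4)
  grid max=2 at (0,0)
Step 2: ant0:(0,0)->E->(0,1) | ant1:(0,4)->S->(1,4)
  grid max=2 at (1,4)
Step 3: ant0:(0,1)->W->(0,0) | ant1:(1,4)->N->(0,4)
  grid max=2 at (0,0)
Step 4: ant0:(0,0)->E->(0,1) | ant1:(0,4)->S->(1,4)
  grid max=2 at (1,4)

(0,1) (1,4)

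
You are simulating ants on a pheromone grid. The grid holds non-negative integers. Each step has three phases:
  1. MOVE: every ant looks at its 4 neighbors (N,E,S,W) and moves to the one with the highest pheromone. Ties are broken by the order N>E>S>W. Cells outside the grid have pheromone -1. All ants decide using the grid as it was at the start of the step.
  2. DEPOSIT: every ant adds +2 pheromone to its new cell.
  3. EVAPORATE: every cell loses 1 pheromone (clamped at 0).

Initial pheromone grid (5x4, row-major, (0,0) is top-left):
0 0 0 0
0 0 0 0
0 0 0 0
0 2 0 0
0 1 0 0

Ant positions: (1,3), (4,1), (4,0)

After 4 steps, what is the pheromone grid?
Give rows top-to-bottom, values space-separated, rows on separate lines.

After step 1: ants at (0,3),(3,1),(4,1)
  0 0 0 1
  0 0 0 0
  0 0 0 0
  0 3 0 0
  0 2 0 0
After step 2: ants at (1,3),(4,1),(3,1)
  0 0 0 0
  0 0 0 1
  0 0 0 0
  0 4 0 0
  0 3 0 0
After step 3: ants at (0,3),(3,1),(4,1)
  0 0 0 1
  0 0 0 0
  0 0 0 0
  0 5 0 0
  0 4 0 0
After step 4: ants at (1,3),(4,1),(3,1)
  0 0 0 0
  0 0 0 1
  0 0 0 0
  0 6 0 0
  0 5 0 0

0 0 0 0
0 0 0 1
0 0 0 0
0 6 0 0
0 5 0 0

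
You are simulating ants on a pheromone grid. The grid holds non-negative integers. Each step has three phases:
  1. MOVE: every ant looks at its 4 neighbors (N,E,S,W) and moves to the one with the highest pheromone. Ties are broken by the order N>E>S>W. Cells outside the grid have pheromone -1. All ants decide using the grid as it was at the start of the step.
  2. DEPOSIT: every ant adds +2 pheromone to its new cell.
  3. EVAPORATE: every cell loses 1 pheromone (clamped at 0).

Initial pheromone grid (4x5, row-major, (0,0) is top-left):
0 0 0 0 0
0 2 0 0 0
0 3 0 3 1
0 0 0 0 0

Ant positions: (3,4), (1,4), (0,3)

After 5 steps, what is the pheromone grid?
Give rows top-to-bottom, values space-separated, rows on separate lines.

After step 1: ants at (2,4),(2,4),(0,4)
  0 0 0 0 1
  0 1 0 0 0
  0 2 0 2 4
  0 0 0 0 0
After step 2: ants at (2,3),(2,3),(1,4)
  0 0 0 0 0
  0 0 0 0 1
  0 1 0 5 3
  0 0 0 0 0
After step 3: ants at (2,4),(2,4),(2,4)
  0 0 0 0 0
  0 0 0 0 0
  0 0 0 4 8
  0 0 0 0 0
After step 4: ants at (2,3),(2,3),(2,3)
  0 0 0 0 0
  0 0 0 0 0
  0 0 0 9 7
  0 0 0 0 0
After step 5: ants at (2,4),(2,4),(2,4)
  0 0 0 0 0
  0 0 0 0 0
  0 0 0 8 12
  0 0 0 0 0

0 0 0 0 0
0 0 0 0 0
0 0 0 8 12
0 0 0 0 0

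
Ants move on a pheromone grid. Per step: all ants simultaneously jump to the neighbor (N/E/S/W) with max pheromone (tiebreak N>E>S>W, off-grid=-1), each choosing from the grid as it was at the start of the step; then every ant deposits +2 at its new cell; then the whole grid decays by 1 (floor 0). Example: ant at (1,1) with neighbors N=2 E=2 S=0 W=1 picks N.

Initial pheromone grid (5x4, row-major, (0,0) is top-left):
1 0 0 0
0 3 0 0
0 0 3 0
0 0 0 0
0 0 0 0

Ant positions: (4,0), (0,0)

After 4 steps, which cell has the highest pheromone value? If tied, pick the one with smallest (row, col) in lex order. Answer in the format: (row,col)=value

Answer: (1,1)=5

Derivation:
Step 1: ant0:(4,0)->N->(3,0) | ant1:(0,0)->E->(0,1)
  grid max=2 at (1,1)
Step 2: ant0:(3,0)->N->(2,0) | ant1:(0,1)->S->(1,1)
  grid max=3 at (1,1)
Step 3: ant0:(2,0)->N->(1,0) | ant1:(1,1)->N->(0,1)
  grid max=2 at (1,1)
Step 4: ant0:(1,0)->E->(1,1) | ant1:(0,1)->S->(1,1)
  grid max=5 at (1,1)
Final grid:
  0 0 0 0
  0 5 0 0
  0 0 0 0
  0 0 0 0
  0 0 0 0
Max pheromone 5 at (1,1)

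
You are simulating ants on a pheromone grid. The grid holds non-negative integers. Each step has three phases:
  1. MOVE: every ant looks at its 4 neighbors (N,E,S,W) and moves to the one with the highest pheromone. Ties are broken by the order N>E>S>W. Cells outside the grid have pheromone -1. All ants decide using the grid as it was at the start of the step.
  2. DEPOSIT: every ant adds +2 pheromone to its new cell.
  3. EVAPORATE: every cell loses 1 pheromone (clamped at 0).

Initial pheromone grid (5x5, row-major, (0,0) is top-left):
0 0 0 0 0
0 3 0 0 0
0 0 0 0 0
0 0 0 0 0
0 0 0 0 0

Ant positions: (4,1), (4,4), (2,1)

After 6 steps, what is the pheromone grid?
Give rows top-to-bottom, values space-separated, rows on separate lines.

After step 1: ants at (3,1),(3,4),(1,1)
  0 0 0 0 0
  0 4 0 0 0
  0 0 0 0 0
  0 1 0 0 1
  0 0 0 0 0
After step 2: ants at (2,1),(2,4),(0,1)
  0 1 0 0 0
  0 3 0 0 0
  0 1 0 0 1
  0 0 0 0 0
  0 0 0 0 0
After step 3: ants at (1,1),(1,4),(1,1)
  0 0 0 0 0
  0 6 0 0 1
  0 0 0 0 0
  0 0 0 0 0
  0 0 0 0 0
After step 4: ants at (0,1),(0,4),(0,1)
  0 3 0 0 1
  0 5 0 0 0
  0 0 0 0 0
  0 0 0 0 0
  0 0 0 0 0
After step 5: ants at (1,1),(1,4),(1,1)
  0 2 0 0 0
  0 8 0 0 1
  0 0 0 0 0
  0 0 0 0 0
  0 0 0 0 0
After step 6: ants at (0,1),(0,4),(0,1)
  0 5 0 0 1
  0 7 0 0 0
  0 0 0 0 0
  0 0 0 0 0
  0 0 0 0 0

0 5 0 0 1
0 7 0 0 0
0 0 0 0 0
0 0 0 0 0
0 0 0 0 0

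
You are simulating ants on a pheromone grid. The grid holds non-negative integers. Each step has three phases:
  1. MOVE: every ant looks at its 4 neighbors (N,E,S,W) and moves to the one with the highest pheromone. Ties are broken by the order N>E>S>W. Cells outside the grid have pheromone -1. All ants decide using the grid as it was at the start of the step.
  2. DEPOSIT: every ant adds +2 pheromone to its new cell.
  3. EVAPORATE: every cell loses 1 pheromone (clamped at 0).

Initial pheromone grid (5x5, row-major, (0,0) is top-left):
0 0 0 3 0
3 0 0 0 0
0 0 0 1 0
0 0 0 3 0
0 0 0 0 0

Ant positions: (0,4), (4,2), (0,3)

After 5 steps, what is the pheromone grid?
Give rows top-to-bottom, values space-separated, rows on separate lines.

After step 1: ants at (0,3),(3,2),(0,4)
  0 0 0 4 1
  2 0 0 0 0
  0 0 0 0 0
  0 0 1 2 0
  0 0 0 0 0
After step 2: ants at (0,4),(3,3),(0,3)
  0 0 0 5 2
  1 0 0 0 0
  0 0 0 0 0
  0 0 0 3 0
  0 0 0 0 0
After step 3: ants at (0,3),(2,3),(0,4)
  0 0 0 6 3
  0 0 0 0 0
  0 0 0 1 0
  0 0 0 2 0
  0 0 0 0 0
After step 4: ants at (0,4),(3,3),(0,3)
  0 0 0 7 4
  0 0 0 0 0
  0 0 0 0 0
  0 0 0 3 0
  0 0 0 0 0
After step 5: ants at (0,3),(2,3),(0,4)
  0 0 0 8 5
  0 0 0 0 0
  0 0 0 1 0
  0 0 0 2 0
  0 0 0 0 0

0 0 0 8 5
0 0 0 0 0
0 0 0 1 0
0 0 0 2 0
0 0 0 0 0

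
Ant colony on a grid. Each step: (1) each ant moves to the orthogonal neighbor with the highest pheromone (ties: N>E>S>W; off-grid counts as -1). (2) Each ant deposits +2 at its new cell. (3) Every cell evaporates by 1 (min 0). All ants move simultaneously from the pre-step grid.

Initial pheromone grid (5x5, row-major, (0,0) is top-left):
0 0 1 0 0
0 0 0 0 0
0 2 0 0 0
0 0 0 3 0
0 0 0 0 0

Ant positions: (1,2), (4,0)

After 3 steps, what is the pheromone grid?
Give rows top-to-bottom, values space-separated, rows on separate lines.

After step 1: ants at (0,2),(3,0)
  0 0 2 0 0
  0 0 0 0 0
  0 1 0 0 0
  1 0 0 2 0
  0 0 0 0 0
After step 2: ants at (0,3),(2,0)
  0 0 1 1 0
  0 0 0 0 0
  1 0 0 0 0
  0 0 0 1 0
  0 0 0 0 0
After step 3: ants at (0,2),(1,0)
  0 0 2 0 0
  1 0 0 0 0
  0 0 0 0 0
  0 0 0 0 0
  0 0 0 0 0

0 0 2 0 0
1 0 0 0 0
0 0 0 0 0
0 0 0 0 0
0 0 0 0 0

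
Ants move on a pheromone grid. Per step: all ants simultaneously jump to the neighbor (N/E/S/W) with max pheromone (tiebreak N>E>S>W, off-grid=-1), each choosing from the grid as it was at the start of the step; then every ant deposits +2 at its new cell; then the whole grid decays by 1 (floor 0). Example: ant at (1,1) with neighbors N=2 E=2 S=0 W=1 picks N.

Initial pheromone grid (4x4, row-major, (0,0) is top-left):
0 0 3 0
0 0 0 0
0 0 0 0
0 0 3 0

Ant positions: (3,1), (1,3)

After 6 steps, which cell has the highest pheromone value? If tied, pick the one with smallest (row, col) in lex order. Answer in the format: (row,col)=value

Step 1: ant0:(3,1)->E->(3,2) | ant1:(1,3)->N->(0,3)
  grid max=4 at (3,2)
Step 2: ant0:(3,2)->N->(2,2) | ant1:(0,3)->W->(0,2)
  grid max=3 at (0,2)
Step 3: ant0:(2,2)->S->(3,2) | ant1:(0,2)->E->(0,3)
  grid max=4 at (3,2)
Step 4: ant0:(3,2)->N->(2,2) | ant1:(0,3)->W->(0,2)
  grid max=3 at (0,2)
Step 5: ant0:(2,2)->S->(3,2) | ant1:(0,2)->E->(0,3)
  grid max=4 at (3,2)
Step 6: ant0:(3,2)->N->(2,2) | ant1:(0,3)->W->(0,2)
  grid max=3 at (0,2)
Final grid:
  0 0 3 0
  0 0 0 0
  0 0 1 0
  0 0 3 0
Max pheromone 3 at (0,2)

Answer: (0,2)=3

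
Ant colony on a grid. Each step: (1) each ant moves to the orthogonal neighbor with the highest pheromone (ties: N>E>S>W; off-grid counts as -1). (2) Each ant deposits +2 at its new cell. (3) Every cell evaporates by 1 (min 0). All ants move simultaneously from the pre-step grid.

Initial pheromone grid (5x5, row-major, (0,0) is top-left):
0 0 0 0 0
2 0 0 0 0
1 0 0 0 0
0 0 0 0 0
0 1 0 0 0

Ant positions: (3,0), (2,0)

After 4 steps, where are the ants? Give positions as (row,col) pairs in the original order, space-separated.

Step 1: ant0:(3,0)->N->(2,0) | ant1:(2,0)->N->(1,0)
  grid max=3 at (1,0)
Step 2: ant0:(2,0)->N->(1,0) | ant1:(1,0)->S->(2,0)
  grid max=4 at (1,0)
Step 3: ant0:(1,0)->S->(2,0) | ant1:(2,0)->N->(1,0)
  grid max=5 at (1,0)
Step 4: ant0:(2,0)->N->(1,0) | ant1:(1,0)->S->(2,0)
  grid max=6 at (1,0)

(1,0) (2,0)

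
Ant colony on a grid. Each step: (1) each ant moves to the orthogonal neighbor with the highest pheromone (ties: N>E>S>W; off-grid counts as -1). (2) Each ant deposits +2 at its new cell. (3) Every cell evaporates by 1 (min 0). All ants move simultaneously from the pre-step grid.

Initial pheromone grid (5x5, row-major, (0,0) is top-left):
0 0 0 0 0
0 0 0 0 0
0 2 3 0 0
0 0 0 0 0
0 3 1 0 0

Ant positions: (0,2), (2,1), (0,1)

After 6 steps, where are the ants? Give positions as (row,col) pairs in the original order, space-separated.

Step 1: ant0:(0,2)->E->(0,3) | ant1:(2,1)->E->(2,2) | ant2:(0,1)->E->(0,2)
  grid max=4 at (2,2)
Step 2: ant0:(0,3)->W->(0,2) | ant1:(2,2)->W->(2,1) | ant2:(0,2)->E->(0,3)
  grid max=3 at (2,2)
Step 3: ant0:(0,2)->E->(0,3) | ant1:(2,1)->E->(2,2) | ant2:(0,3)->W->(0,2)
  grid max=4 at (2,2)
Step 4: ant0:(0,3)->W->(0,2) | ant1:(2,2)->W->(2,1) | ant2:(0,2)->E->(0,3)
  grid max=4 at (0,2)
Step 5: ant0:(0,2)->E->(0,3) | ant1:(2,1)->E->(2,2) | ant2:(0,3)->W->(0,2)
  grid max=5 at (0,2)
Step 6: ant0:(0,3)->W->(0,2) | ant1:(2,2)->W->(2,1) | ant2:(0,2)->E->(0,3)
  grid max=6 at (0,2)

(0,2) (2,1) (0,3)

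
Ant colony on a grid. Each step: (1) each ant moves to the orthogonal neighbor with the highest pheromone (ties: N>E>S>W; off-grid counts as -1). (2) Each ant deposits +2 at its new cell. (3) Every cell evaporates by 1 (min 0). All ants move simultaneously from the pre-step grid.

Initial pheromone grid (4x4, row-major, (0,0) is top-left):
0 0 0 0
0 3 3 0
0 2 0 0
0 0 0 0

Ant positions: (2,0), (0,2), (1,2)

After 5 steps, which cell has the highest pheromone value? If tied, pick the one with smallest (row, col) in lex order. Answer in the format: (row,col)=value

Step 1: ant0:(2,0)->E->(2,1) | ant1:(0,2)->S->(1,2) | ant2:(1,2)->W->(1,1)
  grid max=4 at (1,1)
Step 2: ant0:(2,1)->N->(1,1) | ant1:(1,2)->W->(1,1) | ant2:(1,1)->E->(1,2)
  grid max=7 at (1,1)
Step 3: ant0:(1,1)->E->(1,2) | ant1:(1,1)->E->(1,2) | ant2:(1,2)->W->(1,1)
  grid max=8 at (1,1)
Step 4: ant0:(1,2)->W->(1,1) | ant1:(1,2)->W->(1,1) | ant2:(1,1)->E->(1,2)
  grid max=11 at (1,1)
Step 5: ant0:(1,1)->E->(1,2) | ant1:(1,1)->E->(1,2) | ant2:(1,2)->W->(1,1)
  grid max=12 at (1,1)
Final grid:
  0 0 0 0
  0 12 12 0
  0 0 0 0
  0 0 0 0
Max pheromone 12 at (1,1)

Answer: (1,1)=12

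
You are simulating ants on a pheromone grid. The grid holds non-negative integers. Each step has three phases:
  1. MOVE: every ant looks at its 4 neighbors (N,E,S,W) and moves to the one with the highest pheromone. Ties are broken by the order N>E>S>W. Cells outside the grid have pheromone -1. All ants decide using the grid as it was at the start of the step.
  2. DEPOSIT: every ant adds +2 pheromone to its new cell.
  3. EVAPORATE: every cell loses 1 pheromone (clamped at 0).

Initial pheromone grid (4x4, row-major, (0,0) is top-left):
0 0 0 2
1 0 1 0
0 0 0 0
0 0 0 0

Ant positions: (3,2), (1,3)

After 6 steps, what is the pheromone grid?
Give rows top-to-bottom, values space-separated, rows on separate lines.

After step 1: ants at (2,2),(0,3)
  0 0 0 3
  0 0 0 0
  0 0 1 0
  0 0 0 0
After step 2: ants at (1,2),(1,3)
  0 0 0 2
  0 0 1 1
  0 0 0 0
  0 0 0 0
After step 3: ants at (1,3),(0,3)
  0 0 0 3
  0 0 0 2
  0 0 0 0
  0 0 0 0
After step 4: ants at (0,3),(1,3)
  0 0 0 4
  0 0 0 3
  0 0 0 0
  0 0 0 0
After step 5: ants at (1,3),(0,3)
  0 0 0 5
  0 0 0 4
  0 0 0 0
  0 0 0 0
After step 6: ants at (0,3),(1,3)
  0 0 0 6
  0 0 0 5
  0 0 0 0
  0 0 0 0

0 0 0 6
0 0 0 5
0 0 0 0
0 0 0 0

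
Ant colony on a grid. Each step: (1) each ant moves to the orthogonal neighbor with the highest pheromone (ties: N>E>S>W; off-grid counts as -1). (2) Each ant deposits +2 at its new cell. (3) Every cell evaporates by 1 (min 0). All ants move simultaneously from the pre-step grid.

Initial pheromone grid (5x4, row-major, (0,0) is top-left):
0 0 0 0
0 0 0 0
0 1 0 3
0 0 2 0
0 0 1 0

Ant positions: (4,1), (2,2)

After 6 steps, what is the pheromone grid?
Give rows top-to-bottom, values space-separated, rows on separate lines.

After step 1: ants at (4,2),(2,3)
  0 0 0 0
  0 0 0 0
  0 0 0 4
  0 0 1 0
  0 0 2 0
After step 2: ants at (3,2),(1,3)
  0 0 0 0
  0 0 0 1
  0 0 0 3
  0 0 2 0
  0 0 1 0
After step 3: ants at (4,2),(2,3)
  0 0 0 0
  0 0 0 0
  0 0 0 4
  0 0 1 0
  0 0 2 0
After step 4: ants at (3,2),(1,3)
  0 0 0 0
  0 0 0 1
  0 0 0 3
  0 0 2 0
  0 0 1 0
After step 5: ants at (4,2),(2,3)
  0 0 0 0
  0 0 0 0
  0 0 0 4
  0 0 1 0
  0 0 2 0
After step 6: ants at (3,2),(1,3)
  0 0 0 0
  0 0 0 1
  0 0 0 3
  0 0 2 0
  0 0 1 0

0 0 0 0
0 0 0 1
0 0 0 3
0 0 2 0
0 0 1 0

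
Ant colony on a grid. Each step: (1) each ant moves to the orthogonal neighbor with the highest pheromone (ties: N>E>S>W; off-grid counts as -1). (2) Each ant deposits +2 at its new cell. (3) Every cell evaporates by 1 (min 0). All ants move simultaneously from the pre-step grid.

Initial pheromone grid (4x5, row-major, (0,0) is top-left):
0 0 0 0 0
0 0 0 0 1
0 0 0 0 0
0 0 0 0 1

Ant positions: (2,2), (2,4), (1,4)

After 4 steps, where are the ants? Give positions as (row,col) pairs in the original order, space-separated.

Step 1: ant0:(2,2)->N->(1,2) | ant1:(2,4)->N->(1,4) | ant2:(1,4)->N->(0,4)
  grid max=2 at (1,4)
Step 2: ant0:(1,2)->N->(0,2) | ant1:(1,4)->N->(0,4) | ant2:(0,4)->S->(1,4)
  grid max=3 at (1,4)
Step 3: ant0:(0,2)->E->(0,3) | ant1:(0,4)->S->(1,4) | ant2:(1,4)->N->(0,4)
  grid max=4 at (1,4)
Step 4: ant0:(0,3)->E->(0,4) | ant1:(1,4)->N->(0,4) | ant2:(0,4)->S->(1,4)
  grid max=6 at (0,4)

(0,4) (0,4) (1,4)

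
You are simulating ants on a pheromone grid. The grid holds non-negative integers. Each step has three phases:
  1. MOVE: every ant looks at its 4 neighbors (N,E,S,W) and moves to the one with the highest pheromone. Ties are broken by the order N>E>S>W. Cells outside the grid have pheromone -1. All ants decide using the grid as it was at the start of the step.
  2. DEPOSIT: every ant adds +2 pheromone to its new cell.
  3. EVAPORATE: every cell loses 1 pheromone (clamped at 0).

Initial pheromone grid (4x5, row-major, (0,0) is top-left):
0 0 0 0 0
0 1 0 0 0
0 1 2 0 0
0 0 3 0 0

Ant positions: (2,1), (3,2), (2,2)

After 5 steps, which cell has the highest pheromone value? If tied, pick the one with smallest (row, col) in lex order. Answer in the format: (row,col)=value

Answer: (2,2)=13

Derivation:
Step 1: ant0:(2,1)->E->(2,2) | ant1:(3,2)->N->(2,2) | ant2:(2,2)->S->(3,2)
  grid max=5 at (2,2)
Step 2: ant0:(2,2)->S->(3,2) | ant1:(2,2)->S->(3,2) | ant2:(3,2)->N->(2,2)
  grid max=7 at (3,2)
Step 3: ant0:(3,2)->N->(2,2) | ant1:(3,2)->N->(2,2) | ant2:(2,2)->S->(3,2)
  grid max=9 at (2,2)
Step 4: ant0:(2,2)->S->(3,2) | ant1:(2,2)->S->(3,2) | ant2:(3,2)->N->(2,2)
  grid max=11 at (3,2)
Step 5: ant0:(3,2)->N->(2,2) | ant1:(3,2)->N->(2,2) | ant2:(2,2)->S->(3,2)
  grid max=13 at (2,2)
Final grid:
  0 0 0 0 0
  0 0 0 0 0
  0 0 13 0 0
  0 0 12 0 0
Max pheromone 13 at (2,2)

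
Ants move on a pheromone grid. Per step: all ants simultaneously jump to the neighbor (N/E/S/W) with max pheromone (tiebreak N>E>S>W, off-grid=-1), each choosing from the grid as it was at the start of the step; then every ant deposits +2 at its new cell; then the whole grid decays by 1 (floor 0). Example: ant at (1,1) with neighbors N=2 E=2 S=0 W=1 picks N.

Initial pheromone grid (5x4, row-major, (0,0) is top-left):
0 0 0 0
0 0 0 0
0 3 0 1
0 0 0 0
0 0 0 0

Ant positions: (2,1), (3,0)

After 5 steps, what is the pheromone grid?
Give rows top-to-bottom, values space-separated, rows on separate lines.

After step 1: ants at (1,1),(2,0)
  0 0 0 0
  0 1 0 0
  1 2 0 0
  0 0 0 0
  0 0 0 0
After step 2: ants at (2,1),(2,1)
  0 0 0 0
  0 0 0 0
  0 5 0 0
  0 0 0 0
  0 0 0 0
After step 3: ants at (1,1),(1,1)
  0 0 0 0
  0 3 0 0
  0 4 0 0
  0 0 0 0
  0 0 0 0
After step 4: ants at (2,1),(2,1)
  0 0 0 0
  0 2 0 0
  0 7 0 0
  0 0 0 0
  0 0 0 0
After step 5: ants at (1,1),(1,1)
  0 0 0 0
  0 5 0 0
  0 6 0 0
  0 0 0 0
  0 0 0 0

0 0 0 0
0 5 0 0
0 6 0 0
0 0 0 0
0 0 0 0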